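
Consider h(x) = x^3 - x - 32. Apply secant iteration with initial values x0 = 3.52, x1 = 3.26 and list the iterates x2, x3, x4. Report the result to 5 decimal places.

h(3.52) = 8.0942080, h(3.26) = -0.6140240
x2 = 3.2600000 − (-0.6140240)·(3.2600000 − 3.5200000) / (-0.6140240 − 8.0942080) = 3.2600000 − (0.1596462)/(-8.7082320) = 3.2783328
h(3.2783328) = -0.0445628
x3 = 3.2783328 − (-0.0445628)·(3.2783328 − 3.2600000) / (-0.0445628 − (-0.6140240)) = 3.2783328 − (-0.0008170)/(0.5694612) = 3.2797674
h(3.2797674) = 0.0002784
x4 = 3.2797674 − 0.0002784·(3.2797674 − 3.2783328) / (0.0002784 − (-0.0445628)) = 3.2797674 − (0.0000004)/(0.0448412) = 3.2797585

3.27833, 3.27977, 3.27976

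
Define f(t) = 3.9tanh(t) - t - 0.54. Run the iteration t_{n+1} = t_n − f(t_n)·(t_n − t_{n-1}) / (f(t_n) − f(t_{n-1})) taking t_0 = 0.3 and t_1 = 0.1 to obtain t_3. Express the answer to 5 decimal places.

f(0.3) = 0.2961192, f(0.1) = -0.2512948
t_2 = 0.1000000 − (-0.2512948)·(0.1000000 − 0.3000000) / (-0.2512948 − 0.2961192) = 0.1000000 − (0.0502590)/(-0.5474140) = 0.1918116
f(0.1918116) = 0.0072125
t_3 = 0.1918116 − 0.0072125·(0.1918116 − 0.1000000) / (0.0072125 − (-0.2512948)) = 0.1918116 − (0.0006622)/(0.2585073) = 0.1892500

0.18925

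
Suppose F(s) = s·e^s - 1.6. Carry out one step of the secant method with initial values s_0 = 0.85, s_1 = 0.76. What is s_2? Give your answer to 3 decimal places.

F(0.85) = 0.38870, F(0.76) = 0.02509
s_2 = 0.76000 − 0.02509·(0.76000 − 0.85000) / (0.02509 − 0.38870) = 0.76000 − (-0.00226)/(-0.36361) = 0.75379

0.754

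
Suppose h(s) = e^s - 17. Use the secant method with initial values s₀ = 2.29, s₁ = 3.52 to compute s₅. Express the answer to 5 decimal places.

h(2.29) = -7.1250623, h(3.52) = 16.7844285
s₂ = 3.5200000 − 16.7844285·(3.5200000 − 2.2900000) / (16.7844285 − (-7.1250623)) = 3.5200000 − (20.6448470)/(23.9094908) = 2.6565418
h(2.6565418) = -2.7530656
s₃ = 2.6565418 − (-2.7530656)·(2.6565418 − 3.5200000) / (-2.7530656 − 16.7844285) = 2.6565418 − (2.3771572)/(-19.5374941) = 2.7782133
h(2.7782133) = -0.9097531
s₄ = 2.7782133 − (-0.9097531)·(2.7782133 − 2.6565418) / (-0.9097531 − (-2.7530656)) = 2.7782133 − (-0.1106911)/(1.8433125) = 2.8382634
h(2.8382634) = 0.0860679
s₅ = 2.8382634 − 0.0860679·(2.8382634 − 2.7782133) / (0.0860679 − (-0.9097531)) = 2.8382634 − (0.0051684)/(0.9958211) = 2.8330733

2.83307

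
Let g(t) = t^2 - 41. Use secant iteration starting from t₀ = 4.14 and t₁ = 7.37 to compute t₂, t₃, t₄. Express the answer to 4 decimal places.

g(4.14) = -23.860400, g(7.37) = 13.316900
t₂ = 7.370000 − 13.316900·(7.370000 − 4.140000) / (13.316900 − (-23.860400)) = 7.370000 − (43.013587)/(37.177300) = 6.213015
g(6.213015) = -2.398447
t₃ = 6.213015 − (-2.398447)·(6.213015 − 7.370000) / (-2.398447 − 13.316900) = 6.213015 − (2.774968)/(-15.715347) = 6.389592
g(6.389592) = -0.173118
t₄ = 6.389592 − (-0.173118)·(6.389592 − 6.213015) / (-0.173118 − (-2.398447)) = 6.389592 − (-0.030569)/(2.225330) = 6.403328

6.2130, 6.3896, 6.4033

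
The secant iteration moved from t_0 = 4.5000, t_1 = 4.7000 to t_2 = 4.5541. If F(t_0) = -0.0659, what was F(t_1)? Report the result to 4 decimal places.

0.1777

The secant line through (4.5000, -0.0659) and (4.7000, F(t_1)) crosses zero at t_2 = 4.5541.
So (4.5000, -0.0659), (4.7000, F(t_1)), (4.5541, 0) are collinear:
F(t_1) = -0.0659 · (4.7000 − 4.5541) / (4.5000 − 4.5541) = -0.0659 · (0.145900)/(-0.054100) = 0.177723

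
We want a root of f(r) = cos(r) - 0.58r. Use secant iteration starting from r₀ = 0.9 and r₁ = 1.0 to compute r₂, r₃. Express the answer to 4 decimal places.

f(0.9) = 0.099610, f(1.0) = -0.039698
r₂ = 1.000000 − (-0.039698)·(1.000000 − 0.900000) / (-0.039698 − 0.099610) = 1.000000 − (-0.003970)/(-0.139308) = 0.971504
f(0.971504) = 0.000587
r₃ = 0.971504 − 0.000587·(0.971504 − 1.000000) / (0.000587 − (-0.039698)) = 0.971504 − (-0.000017)/(0.040284) = 0.971918

0.9715, 0.9719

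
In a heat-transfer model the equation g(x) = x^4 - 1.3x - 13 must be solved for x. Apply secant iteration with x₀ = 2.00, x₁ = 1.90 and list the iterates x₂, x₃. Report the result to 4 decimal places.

g(2.00) = 0.400000, g(1.90) = -2.437900
x₂ = 1.900000 − (-2.437900)·(1.900000 − 2.000000) / (-2.437900 − 0.400000) = 1.900000 − (0.243790)/(-2.837900) = 1.985905
g(1.985905) = -0.027969
x₃ = 1.985905 − (-0.027969)·(1.985905 − 1.900000) / (-0.027969 − (-2.437900)) = 1.985905 − (-0.002403)/(2.409931) = 1.986902

1.9859, 1.9869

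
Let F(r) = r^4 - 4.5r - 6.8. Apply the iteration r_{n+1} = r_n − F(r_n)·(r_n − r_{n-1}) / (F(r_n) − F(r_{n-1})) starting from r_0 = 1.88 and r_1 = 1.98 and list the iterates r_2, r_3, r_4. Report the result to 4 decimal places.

F(1.88) = -2.768017, F(1.98) = -0.340464
r_2 = 1.980000 − (-0.340464)·(1.980000 − 1.880000) / (-0.340464 − (-2.768017)) = 1.980000 − (-0.034046)/(2.427553) = 1.994025
F(1.994025) = 0.036542
r_3 = 1.994025 − 0.036542·(1.994025 − 1.980000) / (0.036542 − (-0.340464)) = 1.994025 − (0.000513)/(0.377006) = 1.992666
F(1.992666) = -0.000409
r_4 = 1.992666 − (-0.000409)·(1.992666 − 1.994025) / (-0.000409 − 0.036542) = 1.992666 − (0.000001)/(-0.036951) = 1.992681

1.9940, 1.9927, 1.9927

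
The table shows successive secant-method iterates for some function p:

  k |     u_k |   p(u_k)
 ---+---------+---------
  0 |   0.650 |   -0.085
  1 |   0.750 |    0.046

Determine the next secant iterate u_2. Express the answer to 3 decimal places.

u_2 = 0.750 − 0.046·(0.750 − 0.650) / (0.046 − (-0.085))
   = 0.750 − (0.00460)/(0.13100) = 0.71489

0.715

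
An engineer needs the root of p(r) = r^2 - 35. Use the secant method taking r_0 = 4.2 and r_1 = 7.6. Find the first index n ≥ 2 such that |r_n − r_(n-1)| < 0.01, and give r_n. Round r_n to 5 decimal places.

p(4.2) = -17.3600000, p(7.6) = 22.7600000
r_2 = 7.6000000 − 22.7600000·(3.4000000)/(40.1200000) = 5.6711864;  |Δ| = 1.9288136
p(5.6711864) = -2.8376444
r_3 = 5.6711864 − (-2.8376444)·(-1.9288136)/(-25.5976444) = 5.8850064;  |Δ| = 0.2138199
p(5.8850064) = -0.3666998
r_4 = 5.8850064 − (-0.3666998)·(0.2138199)/(2.4709445) = 5.9167383;  |Δ| = 0.0317319
p(5.9167383) = 0.0077918
r_5 = 5.9167383 − 0.0077918·(0.0317319)/(0.3744917) = 5.9160780;  |Δ| = 0.0006602
|r_5 − r_4| = 0.0006602 < 0.01

n = 5, r_n = 5.91608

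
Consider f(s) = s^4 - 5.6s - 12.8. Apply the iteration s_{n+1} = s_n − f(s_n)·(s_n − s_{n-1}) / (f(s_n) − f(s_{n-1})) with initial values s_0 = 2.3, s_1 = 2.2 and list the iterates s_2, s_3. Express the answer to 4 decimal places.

2.2424, 2.2443

f(2.3) = 2.304100, f(2.2) = -1.694400
s_2 = 2.200000 − (-1.694400)·(2.200000 − 2.300000) / (-1.694400 − 2.304100) = 2.200000 − (0.169440)/(-3.998500) = 2.242376
f(2.242376) = -0.074011
s_3 = 2.242376 − (-0.074011)·(2.242376 − 2.200000) / (-0.074011 − (-1.694400)) = 2.242376 − (-0.003136)/(1.620389) = 2.244311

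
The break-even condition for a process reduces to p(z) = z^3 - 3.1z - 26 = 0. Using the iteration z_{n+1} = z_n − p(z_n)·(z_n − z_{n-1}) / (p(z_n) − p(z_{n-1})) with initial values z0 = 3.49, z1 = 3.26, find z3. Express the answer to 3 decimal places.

p(3.49) = 5.68955, p(3.26) = -1.46002
z2 = 3.26000 − (-1.46002)·(3.26000 − 3.49000) / (-1.46002 − 5.68955) = 3.26000 − (0.33581)/(-7.14957) = 3.30697
p(3.30697) = -0.08646
z3 = 3.30697 − (-0.08646)·(3.30697 − 3.26000) / (-0.08646 − (-1.46002)) = 3.30697 − (-0.00406)/(1.37357) = 3.30992

3.310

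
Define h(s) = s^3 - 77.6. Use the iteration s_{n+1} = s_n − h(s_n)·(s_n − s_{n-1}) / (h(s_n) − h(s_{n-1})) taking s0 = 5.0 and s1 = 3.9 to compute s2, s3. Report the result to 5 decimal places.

h(5.0) = 47.4000000, h(3.9) = -18.2810000
s2 = 3.9000000 − (-18.2810000)·(3.9000000 − 5.0000000) / (-18.2810000 − 47.4000000) = 3.9000000 − (20.1091000)/(-65.6810000) = 4.2061631
h(4.2061631) = -3.1853688
s3 = 4.2061631 − (-3.1853688)·(4.2061631 − 3.9000000) / (-3.1853688 − (-18.2810000)) = 4.2061631 − (-0.9752424)/(15.0956312) = 4.2707674

4.20616, 4.27077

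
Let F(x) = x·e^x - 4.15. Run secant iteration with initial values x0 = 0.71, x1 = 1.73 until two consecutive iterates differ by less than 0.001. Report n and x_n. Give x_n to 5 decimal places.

F(0.71) = -2.7058662, F(1.73) = 5.6083313
x2 = 1.7300000 − 5.6083313·(1.0200000)/(8.3141975) = 1.0419603;  |Δ| = 0.6880397
F(1.0419603) = -1.1962837
x3 = 1.0419603 − (-1.1962837)·(-0.6880397)/(-6.8046149) = 1.1629210;  |Δ| = 0.1209607
F(1.1629210) = -0.4295082
x4 = 1.1629210 − (-0.4295082)·(0.1209607)/(0.7667754) = 1.2306769;  |Δ| = 0.0677559
F(1.2306769) = 0.0632791
x5 = 1.2306769 − 0.0632791·(0.0677559)/(0.4927874) = 1.2219763;  |Δ| = 0.0087006
F(1.2219763) = -0.0027486
x6 = 1.2219763 − (-0.0027486)·(-0.0087006)/(-0.0660278) = 1.2223385;  |Δ| = 0.0003622
|x6 − x5| = 0.0003622 < 0.001

n = 6, x_n = 1.22234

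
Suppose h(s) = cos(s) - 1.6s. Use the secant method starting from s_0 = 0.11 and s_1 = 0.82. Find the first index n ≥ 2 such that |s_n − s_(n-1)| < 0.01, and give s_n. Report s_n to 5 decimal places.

n = 4, s_n = 0.53703

h(0.11) = 0.8179561, h(0.82) = -0.6297788
s_2 = 0.8200000 − (-0.6297788)·(0.7100000)/(-1.4477349) = 0.5111431;  |Δ| = 0.3088569
h(0.5111431) = 0.0543570
s_3 = 0.5111431 − 0.0543570·(-0.3088569)/(0.6841358) = 0.5356828;  |Δ| = 0.0245398
h(0.5356828) = 0.0028277
s_4 = 0.5356828 − 0.0028277·(0.0245398)/(-0.0515293) = 0.5370295;  |Δ| = 0.0013467
|s_4 − s_3| = 0.0013467 < 0.01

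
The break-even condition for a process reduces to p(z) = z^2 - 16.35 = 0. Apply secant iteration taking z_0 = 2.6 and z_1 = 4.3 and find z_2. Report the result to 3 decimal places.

3.990

p(2.6) = -9.59000, p(4.3) = 2.14000
z_2 = 4.30000 − 2.14000·(4.30000 − 2.60000) / (2.14000 − (-9.59000)) = 4.30000 − (3.63800)/(11.73000) = 3.98986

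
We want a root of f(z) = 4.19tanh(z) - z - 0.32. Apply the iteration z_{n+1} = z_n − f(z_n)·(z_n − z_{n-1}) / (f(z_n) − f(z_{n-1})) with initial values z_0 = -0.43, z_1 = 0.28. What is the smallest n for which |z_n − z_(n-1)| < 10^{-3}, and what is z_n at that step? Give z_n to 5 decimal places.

n = 4, z_n = 0.10076

f(-0.43) = -1.5882963, f(0.28) = 0.5434723
z_2 = 0.2800000 − 0.5434723·(0.7100000)/(2.1317686) = 0.0989929;  |Δ| = 0.1810071
f(0.0989929) = -0.0055624
z_3 = 0.0989929 − (-0.0055624)·(-0.1810071)/(-0.5490347) = 0.1008267;  |Δ| = 0.0018338
f(0.1008267) = 0.0002113
z_4 = 0.1008267 − 0.0002113·(0.0018338)/(0.0057737) = 0.1007596;  |Δ| = 0.0000671
|z_4 − z_3| = 0.0000671 < 10^{-3}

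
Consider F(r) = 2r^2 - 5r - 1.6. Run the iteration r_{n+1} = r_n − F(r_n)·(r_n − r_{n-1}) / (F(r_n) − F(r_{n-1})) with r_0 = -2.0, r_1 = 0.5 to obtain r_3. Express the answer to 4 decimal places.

-0.4231

F(-2.0) = 16.400000, F(0.5) = -3.600000
r_2 = 0.500000 − (-3.600000)·(0.500000 − (-2.000000)) / (-3.600000 − 16.400000) = 0.500000 − (-9.000000)/(-20.000000) = 0.050000
F(0.050000) = -1.845000
r_3 = 0.050000 − (-1.845000)·(0.050000 − 0.500000) / (-1.845000 − (-3.600000)) = 0.050000 − (0.830250)/(1.755000) = -0.423077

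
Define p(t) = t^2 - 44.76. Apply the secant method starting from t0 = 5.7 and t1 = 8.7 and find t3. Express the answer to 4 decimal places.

p(5.7) = -12.270000, p(8.7) = 30.930000
t2 = 8.700000 − 30.930000·(8.700000 − 5.700000) / (30.930000 − (-12.270000)) = 8.700000 − (92.790000)/(43.200000) = 6.552083
p(6.552083) = -1.830204
t3 = 6.552083 − (-1.830204)·(6.552083 − 8.700000) / (-1.830204 − 30.930000) = 6.552083 − (3.931126)/(-32.760204) = 6.672080

6.6721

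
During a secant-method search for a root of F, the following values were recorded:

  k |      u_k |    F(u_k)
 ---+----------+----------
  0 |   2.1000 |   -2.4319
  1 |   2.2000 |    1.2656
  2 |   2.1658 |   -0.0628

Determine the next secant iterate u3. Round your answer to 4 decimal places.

u3 = 2.1658 − (-0.0628)·(2.1658 − 2.2000) / (-0.0628 − 1.2656)
   = 2.1658 − (0.002148)/(-1.328400) = 2.167417

2.1674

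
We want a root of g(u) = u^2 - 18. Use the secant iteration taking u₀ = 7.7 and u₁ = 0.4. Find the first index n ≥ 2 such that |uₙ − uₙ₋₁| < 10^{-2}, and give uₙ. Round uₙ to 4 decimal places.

n = 7, uₙ = 4.2426

g(7.7) = 41.290000, g(0.4) = -17.840000
u₂ = 0.400000 − (-17.840000)·(-7.300000)/(-59.130000) = 2.602469;  |Δ| = 2.202469
g(2.602469) = -11.227154
u₃ = 2.602469 − (-11.227154)·(2.202469)/(6.612846) = 6.341776;  |Δ| = 3.739307
g(6.341776) = 22.218127
u₄ = 6.341776 − 22.218127·(3.739307)/(33.445281) = 3.857707;  |Δ| = 2.484069
g(3.857707) = -3.118098
u₅ = 3.857707 − (-3.118098)·(-2.484069)/(-25.336225) = 4.163418;  |Δ| = 0.305711
g(4.163418) = -0.665949
u₆ = 4.163418 − (-0.665949)·(0.305711)/(2.452149) = 4.246443;  |Δ| = 0.083024
g(4.246443) = 0.032275
u₇ = 4.246443 − 0.032275·(0.083024)/(0.698223) = 4.242605;  |Δ| = 0.003838
|u₇ − u₆| = 0.003838 < 10^{-2}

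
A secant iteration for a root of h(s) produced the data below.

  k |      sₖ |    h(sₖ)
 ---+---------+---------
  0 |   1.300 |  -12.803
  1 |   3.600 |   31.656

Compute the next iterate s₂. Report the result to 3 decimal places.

s₂ = 3.600 − 31.656·(3.600 − 1.300) / (31.656 − (-12.803))
   = 3.600 − (72.80880)/(44.45900) = 1.96234

1.962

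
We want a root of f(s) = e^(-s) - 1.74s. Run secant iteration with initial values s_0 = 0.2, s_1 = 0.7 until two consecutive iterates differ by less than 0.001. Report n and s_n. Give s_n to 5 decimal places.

n = 4, s_n = 0.38936

f(0.2) = 0.4707308, f(0.7) = -0.7214147
s_2 = 0.7000000 − (-0.7214147)·(0.5000000)/(-1.1921454) = 0.3974301;  |Δ| = 0.3025699
f(0.3974301) = -0.0194834
s_3 = 0.3974301 − (-0.0194834)·(-0.3025699)/(0.7019313) = 0.3890317;  |Δ| = 0.0083984
f(0.3890317) = 0.0007977
s_4 = 0.3890317 − 0.0007977·(-0.0083984)/(0.0202811) = 0.3893620;  |Δ| = 0.0003303
|s_4 − s_3| = 0.0003303 < 0.001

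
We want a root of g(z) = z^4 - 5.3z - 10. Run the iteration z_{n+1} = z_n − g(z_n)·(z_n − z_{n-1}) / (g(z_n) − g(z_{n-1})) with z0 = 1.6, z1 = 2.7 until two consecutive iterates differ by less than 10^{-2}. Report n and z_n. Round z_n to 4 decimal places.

g(1.6) = -11.926400, g(2.7) = 28.834100
z2 = 2.700000 − 28.834100·(1.100000)/(40.760500) = 1.921857;  |Δ| = 0.778143
g(1.921857) = -6.543653
z3 = 1.921857 − (-6.543653)·(-0.778143)/(-35.377753) = 2.065786;  |Δ| = 0.143929
g(2.065786) = -2.737346
z4 = 2.065786 − (-2.737346)·(0.143929)/(3.806307) = 2.169295;  |Δ| = 0.103508
g(2.169295) = 0.647657
z5 = 2.169295 − 0.647657·(0.103508)/(3.385003) = 2.149490;  |Δ| = 0.019804
g(2.149490) = -0.045053
z6 = 2.149490 − (-0.045053)·(-0.019804)/(-0.692711) = 2.150778;  |Δ| = 0.001288
|z6 − z5| = 0.001288 < 10^{-2}

n = 6, z_n = 2.1508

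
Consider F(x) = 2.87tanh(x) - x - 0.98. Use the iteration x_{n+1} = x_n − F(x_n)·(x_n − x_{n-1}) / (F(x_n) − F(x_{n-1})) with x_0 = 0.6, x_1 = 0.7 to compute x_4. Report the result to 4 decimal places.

0.6387

F(0.6) = -0.038668, F(0.7) = 0.054536
x_2 = 0.700000 − 0.054536·(0.700000 − 0.600000) / (0.054536 − (-0.038668)) = 0.700000 − (0.005454)/(0.093203) = 0.641488
F(0.641488) = 0.002679
x_3 = 0.641488 − 0.002679·(0.641488 − 0.700000) / (0.002679 − 0.054536) = 0.641488 − (-0.000157)/(-0.051857) = 0.638465
F(0.638465) = -0.000205
x_4 = 0.638465 − (-0.000205)·(0.638465 − 0.641488) / (-0.000205 − 0.002679) = 0.638465 − (0.000001)/(-0.002884) = 0.638680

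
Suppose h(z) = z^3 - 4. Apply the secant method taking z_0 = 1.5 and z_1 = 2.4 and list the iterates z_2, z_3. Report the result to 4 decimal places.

h(1.5) = -0.625000, h(2.4) = 9.824000
z_2 = 2.400000 − 9.824000·(2.400000 − 1.500000) / (9.824000 − (-0.625000)) = 2.400000 − (8.841600)/(10.449000) = 1.553833
h(1.553833) = -0.248431
z_3 = 1.553833 − (-0.248431)·(1.553833 − 2.400000) / (-0.248431 − 9.824000) = 1.553833 − (0.210214)/(-10.072431) = 1.574703

1.5538, 1.5747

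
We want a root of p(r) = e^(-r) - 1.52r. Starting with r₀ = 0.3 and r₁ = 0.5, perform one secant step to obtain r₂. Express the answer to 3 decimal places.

p(0.3) = 0.28482, p(0.5) = -0.15347
r₂ = 0.50000 − (-0.15347)·(0.50000 − 0.30000) / (-0.15347 − 0.28482) = 0.50000 − (-0.03069)/(-0.43829) = 0.42997

0.430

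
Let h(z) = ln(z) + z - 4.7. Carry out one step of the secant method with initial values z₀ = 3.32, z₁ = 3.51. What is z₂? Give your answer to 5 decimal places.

3.45925

h(3.32) = -0.1800352, h(3.51) = 0.0656160
z₂ = 3.5100000 − 0.0656160·(3.5100000 − 3.3200000) / (0.0656160 − (-0.1800352)) = 3.5100000 − (0.0124670)/(0.2456513) = 3.4592490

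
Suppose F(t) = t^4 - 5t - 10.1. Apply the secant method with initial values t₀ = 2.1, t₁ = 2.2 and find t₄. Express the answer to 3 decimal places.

F(2.1) = -1.15190, F(2.2) = 2.32560
t₂ = 2.20000 − 2.32560·(2.20000 − 2.10000) / (2.32560 − (-1.15190)) = 2.20000 − (0.23256)/(3.47750) = 2.13312
F(2.13312) = -0.06112
t₃ = 2.13312 − (-0.06112)·(2.13312 − 2.20000) / (-0.06112 − 2.32560) = 2.13312 − (0.00409)/(-2.38672) = 2.13484
F(2.13484) = -0.00311
t₄ = 2.13484 − (-0.00311)·(2.13484 − 2.13312) / (-0.00311 − (-0.06112)) = 2.13484 − (-0.00001)/(0.05801) = 2.13493

2.135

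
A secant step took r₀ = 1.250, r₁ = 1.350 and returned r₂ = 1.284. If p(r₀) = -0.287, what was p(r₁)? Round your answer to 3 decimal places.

0.557

The secant line through (1.250, -0.287) and (1.350, p(r₁)) crosses zero at r₂ = 1.284.
So (1.250, -0.287), (1.350, p(r₁)), (1.284, 0) are collinear:
p(r₁) = -0.287 · (1.350 − 1.284) / (1.250 − 1.284) = -0.287 · (0.06600)/(-0.03400) = 0.55712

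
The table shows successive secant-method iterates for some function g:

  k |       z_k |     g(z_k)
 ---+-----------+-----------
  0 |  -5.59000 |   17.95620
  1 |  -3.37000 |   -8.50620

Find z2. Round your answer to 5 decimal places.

z2 = -3.37000 − (-8.50620)·(-3.37000 − (-5.59000)) / (-8.50620 − 17.95620)
   = -3.37000 − (-18.8837640)/(-26.4624000) = -4.0836074

-4.08361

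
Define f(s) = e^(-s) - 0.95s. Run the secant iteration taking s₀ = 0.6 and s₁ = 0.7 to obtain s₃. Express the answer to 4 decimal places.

0.5859

f(0.6) = -0.021188, f(0.7) = -0.168415
s₂ = 0.700000 − (-0.168415)·(0.700000 − 0.600000) / (-0.168415 − (-0.021188)) = 0.700000 − (-0.016841)/(-0.147226) = 0.585608
f(0.585608) = 0.000439
s₃ = 0.585608 − 0.000439·(0.585608 − 0.700000) / (0.000439 − (-0.168415)) = 0.585608 − (-0.000050)/(0.168854) = 0.585906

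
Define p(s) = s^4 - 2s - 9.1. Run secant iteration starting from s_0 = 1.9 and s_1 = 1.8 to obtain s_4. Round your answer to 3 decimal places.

p(1.9) = 0.13210, p(1.8) = -2.20240
s_2 = 1.80000 − (-2.20240)·(1.80000 − 1.90000) / (-2.20240 − 0.13210) = 1.80000 − (0.22024)/(-2.33450) = 1.89434
p(1.89434) = -0.01114
s_3 = 1.89434 − (-0.01114)·(1.89434 − 1.80000) / (-0.01114 − (-2.20240)) = 1.89434 − (-0.00105)/(2.19126) = 1.89482
p(1.89482) = 0.00095
s_4 = 1.89482 − 0.00095·(1.89482 − 1.89434) / (0.00095 − (-0.01114)) = 1.89482 − (0.00000)/(0.01209) = 1.89478

1.895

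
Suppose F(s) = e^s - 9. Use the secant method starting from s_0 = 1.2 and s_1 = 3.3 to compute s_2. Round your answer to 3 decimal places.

F(1.2) = -5.67988, F(3.3) = 18.11264
s_2 = 3.30000 − 18.11264·(3.30000 − 1.20000) / (18.11264 − (-5.67988)) = 3.30000 − (38.03654)/(23.79252) = 1.70132

1.701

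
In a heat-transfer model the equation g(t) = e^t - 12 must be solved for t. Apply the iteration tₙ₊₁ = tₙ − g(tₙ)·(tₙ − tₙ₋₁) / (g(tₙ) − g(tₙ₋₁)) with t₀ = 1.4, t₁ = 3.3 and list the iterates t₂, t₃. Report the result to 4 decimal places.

2.0547, 2.3253

g(1.4) = -7.944800, g(3.3) = 15.112639
t₂ = 3.300000 − 15.112639·(3.300000 − 1.400000) / (15.112639 − (-7.944800)) = 3.300000 − (28.714014)/(23.057439) = 2.054675
g(2.054675) = -4.195702
t₃ = 2.054675 − (-4.195702)·(2.054675 − 3.300000) / (-4.195702 − 15.112639) = 2.054675 − (5.225014)/(-19.308341) = 2.325284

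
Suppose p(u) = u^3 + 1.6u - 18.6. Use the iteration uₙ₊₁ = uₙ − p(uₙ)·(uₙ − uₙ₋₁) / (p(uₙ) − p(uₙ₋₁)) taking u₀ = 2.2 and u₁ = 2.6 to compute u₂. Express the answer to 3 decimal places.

2.434

p(2.2) = -4.43200, p(2.6) = 3.13600
u₂ = 2.60000 − 3.13600·(2.60000 − 2.20000) / (3.13600 − (-4.43200)) = 2.60000 − (1.25440)/(7.56800) = 2.43425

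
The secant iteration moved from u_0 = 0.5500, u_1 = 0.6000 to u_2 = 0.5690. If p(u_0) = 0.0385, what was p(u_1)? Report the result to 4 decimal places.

-0.0628

The secant line through (0.5500, 0.0385) and (0.6000, p(u_1)) crosses zero at u_2 = 0.5690.
So (0.5500, 0.0385), (0.6000, p(u_1)), (0.5690, 0) are collinear:
p(u_1) = 0.0385 · (0.6000 − 0.5690) / (0.5500 − 0.5690) = 0.0385 · (0.031000)/(-0.019000) = -0.062816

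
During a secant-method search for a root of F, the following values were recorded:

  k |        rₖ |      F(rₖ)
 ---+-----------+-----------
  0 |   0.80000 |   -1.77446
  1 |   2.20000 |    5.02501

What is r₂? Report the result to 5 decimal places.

r₂ = 2.20000 − 5.02501·(2.20000 − 0.80000) / (5.02501 − (-1.77446))
   = 2.20000 − (7.0350140)/(6.7994700) = 1.1653585

1.16536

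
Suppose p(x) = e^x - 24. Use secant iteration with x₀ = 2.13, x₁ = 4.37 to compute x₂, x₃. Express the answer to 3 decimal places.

2.624, 2.897

p(2.13) = -15.58513, p(4.37) = 55.04363
x₂ = 4.37000 − 55.04363·(4.37000 − 2.13000) / (55.04363 − (-15.58513)) = 4.37000 − (123.29774)/(70.62876) = 2.62428
p(2.62428) = -10.20530
x₃ = 2.62428 − (-10.20530)·(2.62428 − 4.37000) / (-10.20530 − 55.04363) = 2.62428 − (17.81555)/(-65.24893) = 2.89732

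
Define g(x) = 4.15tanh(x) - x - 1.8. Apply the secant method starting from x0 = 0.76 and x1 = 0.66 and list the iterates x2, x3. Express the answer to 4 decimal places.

0.6973, 0.6951

g(0.76) = 0.100469, g(0.66) = -0.059792
x2 = 0.660000 − (-0.059792)·(0.660000 − 0.760000) / (-0.059792 − 0.100469) = 0.660000 − (0.005979)/(-0.160261) = 0.697309
g(0.697309) = 0.003717
x3 = 0.697309 − 0.003717·(0.697309 − 0.660000) / (0.003717 − (-0.059792)) = 0.697309 − (0.000139)/(0.063509) = 0.695125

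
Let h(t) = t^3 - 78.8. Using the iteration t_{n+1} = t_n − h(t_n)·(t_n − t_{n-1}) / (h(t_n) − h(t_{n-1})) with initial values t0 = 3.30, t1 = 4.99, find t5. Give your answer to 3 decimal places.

4.287

h(3.30) = -42.86300, h(4.99) = 45.45150
t2 = 4.99000 − 45.45150·(4.99000 − 3.30000) / (45.45150 − (-42.86300)) = 4.99000 − (76.81303)/(88.31450) = 4.12023
h(4.12023) = -8.85360
t3 = 4.12023 − (-8.85360)·(4.12023 − 4.99000) / (-8.85360 − 45.45150) = 4.12023 − (7.70057)/(-54.30510) = 4.26204
h(4.26204) = -1.38038
t4 = 4.26204 − (-1.38038)·(4.26204 − 4.12023) / (-1.38038 − (-8.85360)) = 4.26204 − (-0.19574)/(7.47323) = 4.28823
h(4.28823) = 0.05575
t5 = 4.28823 − 0.05575·(4.28823 − 4.26204) / (0.05575 − (-1.38038)) = 4.28823 − (0.00146)/(1.43613) = 4.28721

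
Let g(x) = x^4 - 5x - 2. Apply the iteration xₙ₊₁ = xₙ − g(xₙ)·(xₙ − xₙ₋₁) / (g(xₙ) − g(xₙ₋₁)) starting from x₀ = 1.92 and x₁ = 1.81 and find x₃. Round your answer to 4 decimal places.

1.8267

g(1.92) = 1.989545, g(1.81) = -0.317169
x₂ = 1.810000 − (-0.317169)·(1.810000 − 1.920000) / (-0.317169 − 1.989545) = 1.810000 − (0.034889)/(-2.306714) = 1.825125
g(1.825125) = -0.029527
x₃ = 1.825125 − (-0.029527)·(1.825125 − 1.810000) / (-0.029527 − (-0.317169)) = 1.825125 − (-0.000447)/(0.287642) = 1.826677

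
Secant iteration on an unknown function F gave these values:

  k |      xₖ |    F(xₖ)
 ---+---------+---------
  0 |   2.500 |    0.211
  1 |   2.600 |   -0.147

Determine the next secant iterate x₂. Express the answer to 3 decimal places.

x₂ = 2.600 − (-0.147)·(2.600 − 2.500) / (-0.147 − 0.211)
   = 2.600 − (-0.01470)/(-0.35800) = 2.55894

2.559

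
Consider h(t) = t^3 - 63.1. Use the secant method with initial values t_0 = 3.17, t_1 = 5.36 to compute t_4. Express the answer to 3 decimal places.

3.986

h(3.17) = -31.24499, h(5.36) = 90.89066
t_2 = 5.36000 − 90.89066·(5.36000 − 3.17000) / (90.89066 − (-31.24499)) = 5.36000 − (199.05054)/(122.13564) = 3.73025
h(3.73025) = -11.19444
t_3 = 3.73025 − (-11.19444)·(3.73025 − 5.36000) / (-11.19444 − 90.89066) = 3.73025 − (18.24413)/(-102.08509) = 3.90897
h(3.90897) = -3.37098
t_4 = 3.90897 − (-3.37098)·(3.90897 − 3.73025) / (-3.37098 − (-11.19444)) = 3.90897 − (-0.60244)/(7.82346) = 3.98597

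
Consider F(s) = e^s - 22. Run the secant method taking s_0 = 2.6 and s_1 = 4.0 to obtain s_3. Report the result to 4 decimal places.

F(2.6) = -8.536262, F(4.0) = 32.598150
s_2 = 4.000000 − 32.598150·(4.000000 − 2.600000) / (32.598150 − (-8.536262)) = 4.000000 − (45.637410)/(41.134412) = 2.890530
F(2.890530) = -3.997158
s_3 = 2.890530 − (-3.997158)·(2.890530 − 4.000000) / (-3.997158 − 32.598150) = 2.890530 − (4.434728)/(-36.595308) = 3.011713

3.0117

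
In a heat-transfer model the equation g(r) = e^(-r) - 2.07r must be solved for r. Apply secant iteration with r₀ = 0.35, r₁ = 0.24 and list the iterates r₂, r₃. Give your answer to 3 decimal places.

g(0.35) = -0.01981, g(0.24) = 0.28983
r₂ = 0.24000 − 0.28983·(0.24000 − 0.35000) / (0.28983 − (-0.01981)) = 0.24000 − (-0.03188)/(0.30964) = 0.34296
g(0.34296) = -0.00027
r₃ = 0.34296 − (-0.00027)·(0.34296 − 0.24000) / (-0.00027 − 0.28983) = 0.34296 − (-0.00003)/(-0.29009) = 0.34287

0.343, 0.343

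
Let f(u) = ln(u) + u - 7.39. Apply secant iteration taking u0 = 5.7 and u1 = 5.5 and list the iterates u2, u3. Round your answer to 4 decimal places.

f(5.7) = 0.050466, f(5.5) = -0.185252
u2 = 5.500000 − (-0.185252)·(5.500000 − 5.700000) / (-0.185252 − 0.050466) = 5.500000 − (0.037050)/(-0.235718) = 5.657181
f(5.657181) = 0.000107
u3 = 5.657181 − 0.000107·(5.657181 − 5.500000) / (0.000107 − (-0.185252)) = 5.657181 − (0.000017)/(0.185359) = 5.657091

5.6572, 5.6571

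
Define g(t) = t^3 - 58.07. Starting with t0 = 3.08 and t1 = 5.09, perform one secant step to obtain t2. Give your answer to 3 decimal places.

3.645

g(3.08) = -28.85189, g(5.09) = 73.80223
t2 = 5.09000 − 73.80223·(5.09000 − 3.08000) / (73.80223 − (-28.85189)) = 5.09000 − (148.34248)/(102.65412) = 3.64493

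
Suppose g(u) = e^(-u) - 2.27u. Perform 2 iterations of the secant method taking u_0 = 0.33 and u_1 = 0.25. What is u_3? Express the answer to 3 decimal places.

g(0.33) = -0.03018, g(0.25) = 0.21130
u_2 = 0.25000 − 0.21130·(0.25000 − 0.33000) / (0.21130 − (-0.03018)) = 0.25000 − (-0.01690)/(0.24148) = 0.32000
g(0.32000) = -0.00026
u_3 = 0.32000 − (-0.00026)·(0.32000 − 0.25000) / (-0.00026 − 0.21130) = 0.32000 − (-0.00002)/(-0.21156) = 0.31992

0.320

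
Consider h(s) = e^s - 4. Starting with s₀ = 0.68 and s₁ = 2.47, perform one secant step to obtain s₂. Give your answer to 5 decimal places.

h(0.68) = -2.0261223, h(2.47) = 7.8224469
s₂ = 2.4700000 − 7.8224469·(2.4700000 − 0.6800000) / (7.8224469 − (-2.0261223)) = 2.4700000 − (14.0021799)/(9.8485691) = 1.0482524

1.04825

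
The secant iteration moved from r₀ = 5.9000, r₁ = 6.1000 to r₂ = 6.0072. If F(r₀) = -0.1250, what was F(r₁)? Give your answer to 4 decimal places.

The secant line through (5.9000, -0.1250) and (6.1000, F(r₁)) crosses zero at r₂ = 6.0072.
So (5.9000, -0.1250), (6.1000, F(r₁)), (6.0072, 0) are collinear:
F(r₁) = -0.1250 · (6.1000 − 6.0072) / (5.9000 − 6.0072) = -0.1250 · (0.092800)/(-0.107200) = 0.108209

0.1082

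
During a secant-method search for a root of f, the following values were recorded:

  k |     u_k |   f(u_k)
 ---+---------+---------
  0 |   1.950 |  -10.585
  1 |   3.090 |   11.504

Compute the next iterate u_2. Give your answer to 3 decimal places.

2.496

u_2 = 3.090 − 11.504·(3.090 − 1.950) / (11.504 − (-10.585))
   = 3.090 − (13.11456)/(22.08900) = 2.49629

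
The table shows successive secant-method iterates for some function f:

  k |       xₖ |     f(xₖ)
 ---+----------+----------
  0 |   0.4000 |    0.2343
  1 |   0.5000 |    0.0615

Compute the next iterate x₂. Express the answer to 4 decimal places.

x₂ = 0.5000 − 0.0615·(0.5000 − 0.4000) / (0.0615 − 0.2343)
   = 0.5000 − (0.006150)/(-0.172800) = 0.535590

0.5356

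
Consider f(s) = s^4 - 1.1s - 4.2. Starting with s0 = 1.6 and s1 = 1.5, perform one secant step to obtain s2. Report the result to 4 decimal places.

1.5570

f(1.6) = 0.593600, f(1.5) = -0.787500
s2 = 1.500000 − (-0.787500)·(1.500000 − 1.600000) / (-0.787500 − 0.593600) = 1.500000 − (0.078750)/(-1.381100) = 1.557020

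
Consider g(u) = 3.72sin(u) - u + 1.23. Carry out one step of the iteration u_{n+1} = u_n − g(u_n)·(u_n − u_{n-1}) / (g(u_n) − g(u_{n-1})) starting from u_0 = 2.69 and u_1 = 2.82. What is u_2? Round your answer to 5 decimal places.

g(2.69) = 0.1634046, g(2.82) = -0.4141900
u_2 = 2.8200000 − (-0.4141900)·(2.8200000 − 2.6900000) / (-0.4141900 − 0.1634046) = 2.8200000 − (-0.0538447)/(-0.5775946) = 2.7267777

2.72678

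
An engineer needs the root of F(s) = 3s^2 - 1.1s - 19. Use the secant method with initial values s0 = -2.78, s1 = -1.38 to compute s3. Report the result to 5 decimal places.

-2.36238

F(-2.78) = 7.2432000, F(-1.38) = -11.7688000
s2 = -1.3800000 − (-11.7688000)·(-1.3800000 − (-2.7800000)) / (-11.7688000 − 7.2432000) = -1.3800000 − (-16.4763200)/(-19.0120000) = -2.2466274
F(-2.2466274) = -1.3867059
s3 = -2.2466274 − (-1.3867059)·(-2.2466274 − (-1.3800000)) / (-1.3867059 − (-11.7688000)) = -2.2466274 − (1.2017574)/(10.3820941) = -2.3623803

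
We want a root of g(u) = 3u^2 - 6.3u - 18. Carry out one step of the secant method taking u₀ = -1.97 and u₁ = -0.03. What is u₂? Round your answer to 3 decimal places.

g(-1.97) = 6.05370, g(-0.03) = -17.80830
u₂ = -0.03000 − (-17.80830)·(-0.03000 − (-1.97000)) / (-17.80830 − 6.05370) = -0.03000 − (-34.54810)/(-23.86200) = -1.47783

-1.478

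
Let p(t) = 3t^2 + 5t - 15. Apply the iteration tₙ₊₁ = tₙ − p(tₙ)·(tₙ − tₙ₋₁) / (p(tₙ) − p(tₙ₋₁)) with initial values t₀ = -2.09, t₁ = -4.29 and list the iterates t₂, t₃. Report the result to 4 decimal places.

p(-2.09) = -12.345700, p(-4.29) = 18.762300
t₂ = -4.290000 − 18.762300·(-4.290000 − (-2.090000)) / (18.762300 − (-12.345700)) = -4.290000 − (-41.277060)/(31.108000) = -2.963105
p(-2.963105) = -3.475556
t₃ = -2.963105 − (-3.475556)·(-2.963105 − (-4.290000)) / (-3.475556 − 18.762300) = -2.963105 − (-4.611698)/(-22.237856) = -3.170485

-2.9631, -3.1705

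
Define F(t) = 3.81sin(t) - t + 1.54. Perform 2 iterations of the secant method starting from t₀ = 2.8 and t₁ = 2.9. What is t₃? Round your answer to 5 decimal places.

F(2.8) = 0.0163049, F(2.9) = -0.4484601
t₂ = 2.9000000 − (-0.4484601)·(2.9000000 − 2.8000000) / (-0.4484601 − 0.0163049) = 2.9000000 − (-0.0448460)/(-0.4647649) = 2.8035082
F(2.8035082) = 0.0001949
t₃ = 2.8035082 − 0.0001949·(2.8035082 − 2.9000000) / (0.0001949 − (-0.4484601)) = 2.8035082 − (-0.0000188)/(0.4486549) = 2.8035501

2.80355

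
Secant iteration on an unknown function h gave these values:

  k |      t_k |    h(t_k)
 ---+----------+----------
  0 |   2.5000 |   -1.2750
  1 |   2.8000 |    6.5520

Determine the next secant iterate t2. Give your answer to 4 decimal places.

t2 = 2.8000 − 6.5520·(2.8000 − 2.5000) / (6.5520 − (-1.2750))
   = 2.8000 − (1.965600)/(7.827000) = 2.548869

2.5489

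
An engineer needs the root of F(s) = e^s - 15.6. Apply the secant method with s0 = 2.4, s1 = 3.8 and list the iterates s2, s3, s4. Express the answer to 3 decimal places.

F(2.4) = -4.57682, F(3.8) = 29.10118
s2 = 3.80000 − 29.10118·(3.80000 − 2.40000) / (29.10118 − (-4.57682)) = 3.80000 − (40.74166)/(33.67801) = 2.59026
F(2.59026) = -2.26677
s3 = 2.59026 − (-2.26677)·(2.59026 − 3.80000) / (-2.26677 − 29.10118) = 2.59026 − (2.74221)/(-31.36796) = 2.67768
F(2.67768) = -1.04871
s4 = 2.67768 − (-1.04871)·(2.67768 − 2.59026) / (-1.04871 − (-2.26677)) = 2.67768 − (-0.09168)/(1.21807) = 2.75295

2.590, 2.678, 2.753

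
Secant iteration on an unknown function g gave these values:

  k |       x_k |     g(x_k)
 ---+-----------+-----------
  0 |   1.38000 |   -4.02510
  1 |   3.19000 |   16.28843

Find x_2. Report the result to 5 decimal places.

1.73865

x_2 = 3.19000 − 16.28843·(3.19000 − 1.38000) / (16.28843 − (-4.02510))
   = 3.19000 − (29.4820583)/(20.3135300) = 1.7386492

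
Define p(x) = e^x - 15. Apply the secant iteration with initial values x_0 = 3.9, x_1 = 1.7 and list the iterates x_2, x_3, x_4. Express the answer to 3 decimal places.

2.177, 3.058, 2.614

p(3.9) = 34.40245, p(1.7) = -9.52605
x_2 = 1.70000 − (-9.52605)·(1.70000 − 3.90000) / (-9.52605 − 34.40245) = 1.70000 − (20.95732)/(-43.92850) = 2.17708
p(2.17708) = -6.17951
x_3 = 2.17708 − (-6.17951)·(2.17708 − 1.70000) / (-6.17951 − (-9.52605)) = 2.17708 − (-2.94811)/(3.34655) = 3.05802
p(3.05802) = 6.28532
x_4 = 3.05802 − 6.28532·(3.05802 − 2.17708) / (6.28532 − (-6.17951)) = 3.05802 − (5.53699)/(12.46482) = 2.61381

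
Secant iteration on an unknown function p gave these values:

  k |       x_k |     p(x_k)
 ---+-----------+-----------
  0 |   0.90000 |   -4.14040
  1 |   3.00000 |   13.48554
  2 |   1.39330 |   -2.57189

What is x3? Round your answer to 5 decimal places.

x3 = 1.39330 − (-2.57189)·(1.39330 − 3.00000) / (-2.57189 − 13.48554)
   = 1.39330 − (4.1322557)/(-16.0574300) = 1.6506423

1.65064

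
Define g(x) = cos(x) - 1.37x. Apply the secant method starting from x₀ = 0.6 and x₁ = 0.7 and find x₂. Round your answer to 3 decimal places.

0.602

g(0.6) = 0.00334, g(0.7) = -0.19416
x₂ = 0.70000 − (-0.19416)·(0.70000 − 0.60000) / (-0.19416 − 0.00334) = 0.70000 − (-0.01942)/(-0.19749) = 0.60169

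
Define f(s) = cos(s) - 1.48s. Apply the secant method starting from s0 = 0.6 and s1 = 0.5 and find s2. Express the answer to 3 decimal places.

f(0.6) = -0.06266, f(0.5) = 0.13758
s2 = 0.50000 − 0.13758·(0.50000 − 0.60000) / (0.13758 − (-0.06266)) = 0.50000 − (-0.01376)/(0.20025) = 0.56871

0.569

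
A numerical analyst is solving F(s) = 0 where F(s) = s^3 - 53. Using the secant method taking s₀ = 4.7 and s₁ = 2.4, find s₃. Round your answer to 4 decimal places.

F(4.7) = 50.823000, F(2.4) = -39.176000
s₂ = 2.400000 − (-39.176000)·(2.400000 − 4.700000) / (-39.176000 − 50.823000) = 2.400000 − (90.104800)/(-89.999000) = 3.401176
F(3.401176) = -13.655217
s₃ = 3.401176 − (-13.655217)·(3.401176 − 2.400000) / (-13.655217 − (-39.176000)) = 3.401176 − (-13.671270)/(25.520783) = 3.936867

3.9369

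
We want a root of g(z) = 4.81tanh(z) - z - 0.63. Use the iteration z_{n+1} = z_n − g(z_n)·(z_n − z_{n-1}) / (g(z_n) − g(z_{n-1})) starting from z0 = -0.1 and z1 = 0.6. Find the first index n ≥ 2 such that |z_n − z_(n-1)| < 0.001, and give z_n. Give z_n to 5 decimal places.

n = 5, z_n = 0.16730

g(-0.1) = -1.0094031, g(0.6) = 1.3532084
z2 = 0.6000000 − 1.3532084·(0.7000000)/(2.3626115) = 0.1990683;  |Δ| = 0.4009317
g(0.1990683) = 0.1159992
z3 = 0.1990683 − 0.1159992·(-0.4009317)/(-1.2372092) = 0.1614774;  |Δ| = 0.0375909
g(0.1614774) = -0.0214523
z4 = 0.1614774 − (-0.0214523)·(-0.0375909)/(-0.1374515) = 0.1673443;  |Δ| = 0.0058669
g(0.1673443) = 0.0001512
z5 = 0.1673443 − 0.0001512·(0.0058669)/(0.0216034) = 0.1673032;  |Δ| = 0.0000410
|z5 − z4| = 0.0000410 < 0.001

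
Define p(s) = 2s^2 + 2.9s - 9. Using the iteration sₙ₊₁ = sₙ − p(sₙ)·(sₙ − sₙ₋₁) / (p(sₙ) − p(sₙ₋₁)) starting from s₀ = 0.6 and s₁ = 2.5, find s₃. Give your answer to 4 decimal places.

1.4798

p(0.6) = -6.540000, p(2.5) = 10.750000
s₂ = 2.500000 − 10.750000·(2.500000 − 0.600000) / (10.750000 − (-6.540000)) = 2.500000 − (20.425000)/(17.290000) = 1.318681
p(1.318681) = -1.697983
s₃ = 1.318681 − (-1.697983)·(1.318681 − 2.500000) / (-1.697983 − 10.750000) = 1.318681 − (2.005859)/(-12.447983) = 1.479821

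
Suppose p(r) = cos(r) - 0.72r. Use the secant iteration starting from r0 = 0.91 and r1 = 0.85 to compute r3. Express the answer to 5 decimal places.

0.88238

p(0.91) = -0.0414543, p(0.85) = 0.0479831
r2 = 0.8500000 − 0.0479831·(0.8500000 − 0.9100000) / (0.0479831 − (-0.0414543)) = 0.8500000 − (-0.0028790)/(0.0894374) = 0.8821900
p(0.8821900) = 0.0002849
r3 = 0.8821900 − 0.0002849·(0.8821900 − 0.8500000) / (0.0002849 − 0.0479831) = 0.8821900 − (0.0000092)/(-0.0476982) = 0.8823823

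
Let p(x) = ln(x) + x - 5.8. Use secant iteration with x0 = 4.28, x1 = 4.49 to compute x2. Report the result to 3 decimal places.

p(4.28) = -0.06605, p(4.49) = 0.19185
x2 = 4.49000 − 0.19185·(4.49000 − 4.28000) / (0.19185 − (-0.06605)) = 4.49000 − (0.04029)/(0.25790) = 4.33378

4.334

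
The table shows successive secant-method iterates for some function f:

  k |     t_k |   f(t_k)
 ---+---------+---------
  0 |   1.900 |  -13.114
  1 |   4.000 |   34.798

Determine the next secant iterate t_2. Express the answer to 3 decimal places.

2.475

t_2 = 4.000 − 34.798·(4.000 − 1.900) / (34.798 − (-13.114))
   = 4.000 − (73.07580)/(47.91200) = 2.47479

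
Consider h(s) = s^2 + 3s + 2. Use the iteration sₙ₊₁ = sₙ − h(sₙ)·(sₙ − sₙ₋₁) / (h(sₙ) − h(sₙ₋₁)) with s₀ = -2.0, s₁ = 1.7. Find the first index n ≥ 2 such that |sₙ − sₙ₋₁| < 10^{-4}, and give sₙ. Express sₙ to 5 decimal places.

h(-2.0) = 0.0000000, h(1.7) = 9.9900000
s₂ = 1.7000000 − 9.9900000·(3.7000000)/(9.9900000) = -2.0000000;  |Δ| = 3.7000000
h(-2.0000000) = 0.0000000
s₃ = -2.0000000 − 0.0000000·(-3.7000000)/(-9.9900000) = -2.0000000;  |Δ| = 0.0000000
|s₃ − s₂| = 0.0000000 < 10^{-4}

n = 3, sₙ = -2.00000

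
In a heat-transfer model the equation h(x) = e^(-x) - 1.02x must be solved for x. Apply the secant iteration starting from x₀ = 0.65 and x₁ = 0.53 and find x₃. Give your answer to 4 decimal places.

0.5600

h(0.65) = -0.140954, h(0.53) = 0.048005
x₂ = 0.530000 − 0.048005·(0.530000 − 0.650000) / (0.048005 − (-0.140954)) = 0.530000 − (-0.005761)/(0.188959) = 0.560486
h(0.560486) = -0.000764
x₃ = 0.560486 − (-0.000764)·(0.560486 − 0.530000) / (-0.000764 − 0.048005) = 0.560486 − (-0.000023)/(-0.048769) = 0.560008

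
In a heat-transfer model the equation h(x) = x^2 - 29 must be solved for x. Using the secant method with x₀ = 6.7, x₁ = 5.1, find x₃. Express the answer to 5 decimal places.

5.38603

h(6.7) = 15.8900000, h(5.1) = -2.9900000
x₂ = 5.1000000 − (-2.9900000)·(5.1000000 − 6.7000000) / (-2.9900000 − 15.8900000) = 5.1000000 − (4.7840000)/(-18.8800000) = 5.3533898
h(5.3533898) = -0.3412173
x₃ = 5.3533898 − (-0.3412173)·(5.3533898 − 5.1000000) / (-0.3412173 − (-2.9900000)) = 5.3533898 − (-0.0864610)/(2.6487827) = 5.3860316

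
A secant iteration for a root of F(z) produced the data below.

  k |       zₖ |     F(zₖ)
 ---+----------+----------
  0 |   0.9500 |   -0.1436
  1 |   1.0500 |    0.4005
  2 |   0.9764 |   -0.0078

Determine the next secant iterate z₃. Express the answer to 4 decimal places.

z₃ = 0.9764 − (-0.0078)·(0.9764 − 1.0500) / (-0.0078 − 0.4005)
   = 0.9764 − (0.000574)/(-0.408300) = 0.977806

0.9778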